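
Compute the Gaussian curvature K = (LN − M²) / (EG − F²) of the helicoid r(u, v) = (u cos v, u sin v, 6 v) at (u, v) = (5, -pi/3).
K = -36/3721

Coefficients of the first fundamental form: E = 1, F = 0, G = u^2 + 36.
Coefficients of the second fundamental form: L = 0, M = -6/sqrt(u^2 + 36), N = 0.
Assemble K = (LN − M²)/(EG − F²) = -36/(u^2 + 36)^2. At (u, v) = (5, -pi/3): K = -36/3721.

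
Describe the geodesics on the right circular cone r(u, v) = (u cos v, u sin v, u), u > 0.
The cone is flat away from the apex (K = 0). Slitting along a generator and unrolling gives an isometry to a sector of the plane; geodesics are the pre-images of straight lines in that sector. In particular, generators (v = const) are geodesics, and generic geodesics spiral from a minimum-distance point before returning to infinity.

For this cone, E = 2, F = 0, G = u², so EG − F² = 2u² > 0 (u > 0), and direct computation gives K = 0 away from the apex. Flatness lets us unroll the cone along a generator into a planar sector of angle 2π/√2 = π√2 ≈ 4.44 rad; geodesics on the cone are exactly the curves that develop to straight lines in this sector. Generators (v = const) develop to rays through the sector's vertex and are geodesics; the circles u = const develop to circular arcs and are not geodesics.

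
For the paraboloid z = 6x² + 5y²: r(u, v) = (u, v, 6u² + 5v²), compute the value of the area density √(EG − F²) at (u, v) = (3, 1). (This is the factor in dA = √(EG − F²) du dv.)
√(EG − F²)|_{(3, 1)} = sqrt(1397)

E = 144*u^2 + 1, F = 120*u*v, G = 100*v^2 + 1, so EG − F² = 144*u^2 + 100*v^2 + 1. Taking the positive square root: √(EG − F²) = sqrt(144*u^2 + 100*v^2 + 1). At (u, v) = (3, 1): sqrt(1397).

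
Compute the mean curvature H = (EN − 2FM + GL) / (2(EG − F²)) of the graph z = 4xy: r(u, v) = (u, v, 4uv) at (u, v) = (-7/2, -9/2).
H = -1008*sqrt(521)/271441

With E = 16*v^2 + 1, F = 16*u*v, G = 16*u^2 + 1, L = 0, M = 4/sqrt(16*u^2 + 16*v^2 + 1), N = 0, assemble
  H = (EN − 2FM + GL) / (2(EG − F²)) = -64*u*v/(16*u^2 + 16*v^2 + 1)^(3/2).
At (u, v) = (-7/2, -9/2): H = -1008*sqrt(521)/271441.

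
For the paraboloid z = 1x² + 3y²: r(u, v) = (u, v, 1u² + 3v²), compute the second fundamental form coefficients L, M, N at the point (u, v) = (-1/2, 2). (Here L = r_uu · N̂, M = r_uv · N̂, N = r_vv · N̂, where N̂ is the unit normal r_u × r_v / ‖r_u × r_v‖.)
L = sqrt(146)/73;  M = 0;  N = 3*sqrt(146)/73

Compute the unit normal N̂(u, v) = (-2*u/sqrt(4*u^2 + 36*v^2 + 1), -6*v/sqrt(4*u^2 + 36*v^2 + 1), 1/sqrt(4*u^2 + 36*v^2 + 1)), and the second partials r_uu, r_uv, r_vv. Take dot products:
  L(u, v) = r_uu · N̂ = 2/sqrt(4*u^2 + 36*v^2 + 1),
  M(u, v) = r_uv · N̂ = 0,
  N(u, v) = r_vv · N̂ = 6/sqrt(4*u^2 + 36*v^2 + 1).
Evaluating at (u, v) = (-1/2, 2):
  L = sqrt(146)/73, M = 0, N = 3*sqrt(146)/73.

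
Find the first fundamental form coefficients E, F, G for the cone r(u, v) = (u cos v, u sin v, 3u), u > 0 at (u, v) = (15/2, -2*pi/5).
E = 10;  F = 0;  G = 225/4

Partials: r_u = (cos(v), sin(v), 3), r_v = (-u*sin(v), u*cos(v), 0). As functions of (u, v):
  E = r_u · r_u = 10,
  F = r_u · r_v = 0,
  G = r_v · r_v = u^2.
Evaluating at (u, v) = (15/2, -2*pi/5): E = 10, F = 0, G = 225/4.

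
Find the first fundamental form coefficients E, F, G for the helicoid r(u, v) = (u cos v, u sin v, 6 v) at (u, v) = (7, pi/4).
E = 1;  F = 0;  G = 85

Partials: r_u = (cos(v), sin(v), 0), r_v = (-u*sin(v), u*cos(v), 6). As functions of (u, v):
  E = r_u · r_u = 1,
  F = r_u · r_v = 0,
  G = r_v · r_v = u^2 + 36.
Evaluating at (u, v) = (7, pi/4): E = 1, F = 0, G = 85.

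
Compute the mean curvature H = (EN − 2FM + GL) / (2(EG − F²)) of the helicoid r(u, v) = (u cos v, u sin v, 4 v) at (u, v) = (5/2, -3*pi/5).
H = 0

With E = 1, F = 0, G = u^2 + 16, L = 0, M = -4/sqrt(u^2 + 16), N = 0, assemble
  H = (EN − 2FM + GL) / (2(EG − F²)) = 0.
At (u, v) = (5/2, -3*pi/5): H = 0.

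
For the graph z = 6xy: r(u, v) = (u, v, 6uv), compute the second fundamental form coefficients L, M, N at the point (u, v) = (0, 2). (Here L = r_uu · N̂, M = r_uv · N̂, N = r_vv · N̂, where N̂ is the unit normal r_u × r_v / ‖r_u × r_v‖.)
L = 0;  M = 6*sqrt(145)/145;  N = 0

Compute the unit normal N̂(u, v) = (-6*v/sqrt(36*u^2 + 36*v^2 + 1), -6*u/sqrt(36*u^2 + 36*v^2 + 1), 1/sqrt(36*u^2 + 36*v^2 + 1)), and the second partials r_uu, r_uv, r_vv. Take dot products:
  L(u, v) = r_uu · N̂ = 0,
  M(u, v) = r_uv · N̂ = 6/sqrt(36*u^2 + 36*v^2 + 1),
  N(u, v) = r_vv · N̂ = 0.
Evaluating at (u, v) = (0, 2):
  L = 0, M = 6*sqrt(145)/145, N = 0.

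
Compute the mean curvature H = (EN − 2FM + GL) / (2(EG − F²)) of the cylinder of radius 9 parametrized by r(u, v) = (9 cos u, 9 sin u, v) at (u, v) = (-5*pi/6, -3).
H = -1/18

With E = 81, F = 0, G = 1, L = -9, M = 0, N = 0, assemble
  H = (EN − 2FM + GL) / (2(EG − F²)) = -1/18.
At (u, v) = (-5*pi/6, -3): H = -1/18.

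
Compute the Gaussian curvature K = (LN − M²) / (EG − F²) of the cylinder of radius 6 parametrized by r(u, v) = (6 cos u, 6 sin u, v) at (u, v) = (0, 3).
K = 0

Coefficients of the first fundamental form: E = 36, F = 0, G = 1.
Coefficients of the second fundamental form: L = -6, M = 0, N = 0.
Assemble K = (LN − M²)/(EG − F²) = 0. At (u, v) = (0, 3): K = 0.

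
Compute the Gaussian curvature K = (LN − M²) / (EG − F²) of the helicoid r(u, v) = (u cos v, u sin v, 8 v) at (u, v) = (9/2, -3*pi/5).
K = -1024/113569

Coefficients of the first fundamental form: E = 1, F = 0, G = u^2 + 64.
Coefficients of the second fundamental form: L = 0, M = -8/sqrt(u^2 + 64), N = 0.
Assemble K = (LN − M²)/(EG − F²) = -64/(u^2 + 64)^2. At (u, v) = (9/2, -3*pi/5): K = -1024/113569.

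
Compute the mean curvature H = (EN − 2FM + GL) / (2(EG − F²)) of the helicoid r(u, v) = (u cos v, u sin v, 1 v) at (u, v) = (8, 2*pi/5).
H = 0

With E = 1, F = 0, G = u^2 + 1, L = 0, M = -1/sqrt(u^2 + 1), N = 0, assemble
  H = (EN − 2FM + GL) / (2(EG − F²)) = 0.
At (u, v) = (8, 2*pi/5): H = 0.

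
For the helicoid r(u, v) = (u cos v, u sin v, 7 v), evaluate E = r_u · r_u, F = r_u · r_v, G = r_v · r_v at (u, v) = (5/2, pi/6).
E = 1;  F = 0;  G = 221/4

Partials: r_u = (cos(v), sin(v), 0), r_v = (-u*sin(v), u*cos(v), 7). As functions of (u, v):
  E = r_u · r_u = 1,
  F = r_u · r_v = 0,
  G = r_v · r_v = u^2 + 49.
Evaluating at (u, v) = (5/2, pi/6): E = 1, F = 0, G = 221/4.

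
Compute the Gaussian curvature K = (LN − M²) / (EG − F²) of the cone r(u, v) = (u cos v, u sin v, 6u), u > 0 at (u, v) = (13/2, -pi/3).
K = 0

Coefficients of the first fundamental form: E = 37, F = 0, G = u^2.
Coefficients of the second fundamental form: L = 0, M = 0, N = 6*sqrt(37)*u^2/(37*Abs(u)).
Assemble K = (LN − M²)/(EG − F²) = 0. At (u, v) = (13/2, -pi/3): K = 0.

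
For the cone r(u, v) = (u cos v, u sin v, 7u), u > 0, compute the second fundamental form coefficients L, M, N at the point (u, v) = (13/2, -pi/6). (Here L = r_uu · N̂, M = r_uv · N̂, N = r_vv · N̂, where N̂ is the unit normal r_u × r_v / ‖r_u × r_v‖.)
L = 0;  M = 0;  N = 91*sqrt(2)/20

Compute the unit normal N̂(u, v) = (-7*sqrt(2)*u*cos(v)/(10*Abs(u)), -7*sqrt(2)*u*sin(v)/(10*Abs(u)), sqrt(2)*u/(10*Abs(u))), and the second partials r_uu, r_uv, r_vv. Take dot products:
  L(u, v) = r_uu · N̂ = 0,
  M(u, v) = r_uv · N̂ = 0,
  N(u, v) = r_vv · N̂ = 7*sqrt(2)*u^2/(10*Abs(u)).
Evaluating at (u, v) = (13/2, -pi/6):
  L = 0, M = 0, N = 91*sqrt(2)/20.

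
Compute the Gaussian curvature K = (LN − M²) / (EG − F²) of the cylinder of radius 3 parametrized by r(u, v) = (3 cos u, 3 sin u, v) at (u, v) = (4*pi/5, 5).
K = 0

Coefficients of the first fundamental form: E = 9, F = 0, G = 1.
Coefficients of the second fundamental form: L = -3, M = 0, N = 0.
Assemble K = (LN − M²)/(EG − F²) = 0. At (u, v) = (4*pi/5, 5): K = 0.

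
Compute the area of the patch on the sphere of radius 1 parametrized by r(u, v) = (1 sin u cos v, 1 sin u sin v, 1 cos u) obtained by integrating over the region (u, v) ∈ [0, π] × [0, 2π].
Area = 4*pi

Area = ∫∫ √(EG − F²) du dv with √(EG − F²) = Abs(sin(u)). Integrating over [0, π] × [0, 2π] gives 4*pi.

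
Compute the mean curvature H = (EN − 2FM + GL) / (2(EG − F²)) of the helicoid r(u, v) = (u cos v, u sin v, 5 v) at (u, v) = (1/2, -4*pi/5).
H = 0

With E = 1, F = 0, G = u^2 + 25, L = 0, M = -5/sqrt(u^2 + 25), N = 0, assemble
  H = (EN − 2FM + GL) / (2(EG − F²)) = 0.
At (u, v) = (1/2, -4*pi/5): H = 0.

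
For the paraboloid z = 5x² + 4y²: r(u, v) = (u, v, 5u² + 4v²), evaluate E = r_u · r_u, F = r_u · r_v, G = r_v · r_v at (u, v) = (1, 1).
E = 101;  F = 80;  G = 65

Partials: r_u = (1, 0, 10*u), r_v = (0, 1, 8*v). As functions of (u, v):
  E = r_u · r_u = 100*u^2 + 1,
  F = r_u · r_v = 80*u*v,
  G = r_v · r_v = 64*v^2 + 1.
Evaluating at (u, v) = (1, 1): E = 101, F = 80, G = 65.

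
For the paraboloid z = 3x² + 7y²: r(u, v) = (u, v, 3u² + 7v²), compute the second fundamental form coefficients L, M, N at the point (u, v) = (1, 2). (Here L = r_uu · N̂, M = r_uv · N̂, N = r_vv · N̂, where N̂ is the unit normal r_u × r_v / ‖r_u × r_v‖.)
L = 6*sqrt(821)/821;  M = 0;  N = 14*sqrt(821)/821

Compute the unit normal N̂(u, v) = (-6*u/sqrt(36*u^2 + 196*v^2 + 1), -14*v/sqrt(36*u^2 + 196*v^2 + 1), 1/sqrt(36*u^2 + 196*v^2 + 1)), and the second partials r_uu, r_uv, r_vv. Take dot products:
  L(u, v) = r_uu · N̂ = 6/sqrt(36*u^2 + 196*v^2 + 1),
  M(u, v) = r_uv · N̂ = 0,
  N(u, v) = r_vv · N̂ = 14/sqrt(36*u^2 + 196*v^2 + 1).
Evaluating at (u, v) = (1, 2):
  L = 6*sqrt(821)/821, M = 0, N = 14*sqrt(821)/821.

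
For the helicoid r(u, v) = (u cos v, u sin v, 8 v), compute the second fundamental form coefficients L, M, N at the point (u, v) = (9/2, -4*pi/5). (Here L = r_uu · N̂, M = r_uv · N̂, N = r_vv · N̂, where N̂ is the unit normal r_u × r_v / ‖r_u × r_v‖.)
L = 0;  M = -16*sqrt(337)/337;  N = 0

Compute the unit normal N̂(u, v) = (8*sin(v)/sqrt(u^2 + 64), -8*cos(v)/sqrt(u^2 + 64), u/sqrt(u^2 + 64)), and the second partials r_uu, r_uv, r_vv. Take dot products:
  L(u, v) = r_uu · N̂ = 0,
  M(u, v) = r_uv · N̂ = -8/sqrt(u^2 + 64),
  N(u, v) = r_vv · N̂ = 0.
Evaluating at (u, v) = (9/2, -4*pi/5):
  L = 0, M = -16*sqrt(337)/337, N = 0.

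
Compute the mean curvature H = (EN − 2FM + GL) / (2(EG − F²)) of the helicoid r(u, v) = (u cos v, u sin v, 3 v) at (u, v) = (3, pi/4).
H = 0

With E = 1, F = 0, G = u^2 + 9, L = 0, M = -3/sqrt(u^2 + 9), N = 0, assemble
  H = (EN − 2FM + GL) / (2(EG − F²)) = 0.
At (u, v) = (3, pi/4): H = 0.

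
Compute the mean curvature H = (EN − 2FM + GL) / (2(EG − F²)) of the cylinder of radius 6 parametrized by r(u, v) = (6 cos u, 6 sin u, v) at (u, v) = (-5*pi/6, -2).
H = -1/12

With E = 36, F = 0, G = 1, L = -6, M = 0, N = 0, assemble
  H = (EN − 2FM + GL) / (2(EG − F²)) = -1/12.
At (u, v) = (-5*pi/6, -2): H = -1/12.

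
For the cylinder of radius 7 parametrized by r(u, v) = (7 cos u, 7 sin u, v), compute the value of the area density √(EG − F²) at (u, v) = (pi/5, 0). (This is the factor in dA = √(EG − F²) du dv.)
√(EG − F²)|_{(pi/5, 0)} = 7

E = 49, F = 0, G = 1, so EG − F² = 49. Taking the positive square root: √(EG − F²) = 7. At (u, v) = (pi/5, 0): 7.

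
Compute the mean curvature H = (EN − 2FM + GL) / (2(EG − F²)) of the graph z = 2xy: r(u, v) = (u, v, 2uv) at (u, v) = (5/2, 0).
H = 0

With E = 4*v^2 + 1, F = 4*u*v, G = 4*u^2 + 1, L = 0, M = 2/sqrt(4*u^2 + 4*v^2 + 1), N = 0, assemble
  H = (EN − 2FM + GL) / (2(EG − F²)) = -8*u*v/(4*u^2 + 4*v^2 + 1)^(3/2).
At (u, v) = (5/2, 0): H = 0.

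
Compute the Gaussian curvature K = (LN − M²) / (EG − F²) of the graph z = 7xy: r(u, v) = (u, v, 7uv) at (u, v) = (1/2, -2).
K = -784/700569

Coefficients of the first fundamental form: E = 49*v^2 + 1, F = 49*u*v, G = 49*u^2 + 1.
Coefficients of the second fundamental form: L = 0, M = 7/sqrt(49*u^2 + 49*v^2 + 1), N = 0.
Assemble K = (LN − M²)/(EG − F²) = -49/(2401*u^4 + 4802*u^2*v^2 + 98*u^2 + 2401*v^4 + 98*v^2 + 1). At (u, v) = (1/2, -2): K = -784/700569.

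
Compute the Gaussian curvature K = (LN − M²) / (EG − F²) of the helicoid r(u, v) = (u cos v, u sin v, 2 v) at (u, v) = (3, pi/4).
K = -4/169

Coefficients of the first fundamental form: E = 1, F = 0, G = u^2 + 4.
Coefficients of the second fundamental form: L = 0, M = -2/sqrt(u^2 + 4), N = 0.
Assemble K = (LN − M²)/(EG − F²) = -4/(u^2 + 4)^2. At (u, v) = (3, pi/4): K = -4/169.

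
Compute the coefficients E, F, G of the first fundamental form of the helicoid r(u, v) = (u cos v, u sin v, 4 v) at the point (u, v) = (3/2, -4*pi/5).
E = 1;  F = 0;  G = 73/4

Partials: r_u = (cos(v), sin(v), 0), r_v = (-u*sin(v), u*cos(v), 4). As functions of (u, v):
  E = r_u · r_u = 1,
  F = r_u · r_v = 0,
  G = r_v · r_v = u^2 + 16.
Evaluating at (u, v) = (3/2, -4*pi/5): E = 1, F = 0, G = 73/4.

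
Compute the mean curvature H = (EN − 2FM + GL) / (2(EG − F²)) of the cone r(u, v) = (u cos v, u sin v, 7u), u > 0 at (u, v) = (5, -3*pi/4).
H = 7*sqrt(2)/100

With E = 50, F = 0, G = u^2, L = 0, M = 0, N = 7*sqrt(2)*u^2/(10*Abs(u)), assemble
  H = (EN − 2FM + GL) / (2(EG − F²)) = 7*sqrt(2)/(20*Abs(u)).
At (u, v) = (5, -3*pi/4): H = 7*sqrt(2)/100.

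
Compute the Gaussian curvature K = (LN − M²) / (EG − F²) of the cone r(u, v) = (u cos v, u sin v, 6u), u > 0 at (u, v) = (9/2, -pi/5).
K = 0

Coefficients of the first fundamental form: E = 37, F = 0, G = u^2.
Coefficients of the second fundamental form: L = 0, M = 0, N = 6*sqrt(37)*u^2/(37*Abs(u)).
Assemble K = (LN − M²)/(EG − F²) = 0. At (u, v) = (9/2, -pi/5): K = 0.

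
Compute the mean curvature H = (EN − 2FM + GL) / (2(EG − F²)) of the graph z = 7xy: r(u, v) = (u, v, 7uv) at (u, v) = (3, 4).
H = -1029*sqrt(1226)/375769

With E = 49*v^2 + 1, F = 49*u*v, G = 49*u^2 + 1, L = 0, M = 7/sqrt(49*u^2 + 49*v^2 + 1), N = 0, assemble
  H = (EN − 2FM + GL) / (2(EG − F²)) = -343*u*v/(49*u^2 + 49*v^2 + 1)^(3/2).
At (u, v) = (3, 4): H = -1029*sqrt(1226)/375769.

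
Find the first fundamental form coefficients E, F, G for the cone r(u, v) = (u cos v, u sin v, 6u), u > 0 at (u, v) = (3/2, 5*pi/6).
E = 37;  F = 0;  G = 9/4

Partials: r_u = (cos(v), sin(v), 6), r_v = (-u*sin(v), u*cos(v), 0). As functions of (u, v):
  E = r_u · r_u = 37,
  F = r_u · r_v = 0,
  G = r_v · r_v = u^2.
Evaluating at (u, v) = (3/2, 5*pi/6): E = 37, F = 0, G = 9/4.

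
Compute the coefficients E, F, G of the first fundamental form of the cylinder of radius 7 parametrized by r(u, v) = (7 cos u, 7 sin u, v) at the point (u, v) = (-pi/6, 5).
E = 49;  F = 0;  G = 1

Partials: r_u = (-7*sin(u), 7*cos(u), 0), r_v = (0, 0, 1). As functions of (u, v):
  E = r_u · r_u = 49,
  F = r_u · r_v = 0,
  G = r_v · r_v = 1.
Evaluating at (u, v) = (-pi/6, 5): E = 49, F = 0, G = 1.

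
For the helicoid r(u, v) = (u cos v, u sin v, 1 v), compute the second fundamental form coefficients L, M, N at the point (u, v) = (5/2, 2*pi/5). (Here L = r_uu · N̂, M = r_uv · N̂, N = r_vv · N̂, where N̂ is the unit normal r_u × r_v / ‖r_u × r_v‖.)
L = 0;  M = -2*sqrt(29)/29;  N = 0

Compute the unit normal N̂(u, v) = (sin(v)/sqrt(u^2 + 1), -cos(v)/sqrt(u^2 + 1), u/sqrt(u^2 + 1)), and the second partials r_uu, r_uv, r_vv. Take dot products:
  L(u, v) = r_uu · N̂ = 0,
  M(u, v) = r_uv · N̂ = -1/sqrt(u^2 + 1),
  N(u, v) = r_vv · N̂ = 0.
Evaluating at (u, v) = (5/2, 2*pi/5):
  L = 0, M = -2*sqrt(29)/29, N = 0.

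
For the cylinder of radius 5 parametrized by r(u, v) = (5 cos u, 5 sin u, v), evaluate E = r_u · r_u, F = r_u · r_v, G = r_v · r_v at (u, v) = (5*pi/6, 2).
E = 25;  F = 0;  G = 1

Partials: r_u = (-5*sin(u), 5*cos(u), 0), r_v = (0, 0, 1). As functions of (u, v):
  E = r_u · r_u = 25,
  F = r_u · r_v = 0,
  G = r_v · r_v = 1.
Evaluating at (u, v) = (5*pi/6, 2): E = 25, F = 0, G = 1.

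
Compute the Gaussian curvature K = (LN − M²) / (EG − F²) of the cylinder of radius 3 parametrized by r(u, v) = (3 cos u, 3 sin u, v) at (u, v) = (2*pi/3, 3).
K = 0

Coefficients of the first fundamental form: E = 9, F = 0, G = 1.
Coefficients of the second fundamental form: L = -3, M = 0, N = 0.
Assemble K = (LN − M²)/(EG − F²) = 0. At (u, v) = (2*pi/3, 3): K = 0.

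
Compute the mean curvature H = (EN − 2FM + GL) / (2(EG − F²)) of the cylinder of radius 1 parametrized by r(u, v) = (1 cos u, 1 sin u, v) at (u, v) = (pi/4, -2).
H = -1/2

With E = 1, F = 0, G = 1, L = -1, M = 0, N = 0, assemble
  H = (EN − 2FM + GL) / (2(EG − F²)) = -1/2.
At (u, v) = (pi/4, -2): H = -1/2.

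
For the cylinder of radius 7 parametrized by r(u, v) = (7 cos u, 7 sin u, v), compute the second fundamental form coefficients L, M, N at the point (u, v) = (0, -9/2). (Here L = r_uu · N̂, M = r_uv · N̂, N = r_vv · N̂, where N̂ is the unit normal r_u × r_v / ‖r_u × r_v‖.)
L = -7;  M = 0;  N = 0

Compute the unit normal N̂(u, v) = (cos(u), sin(u), 0), and the second partials r_uu, r_uv, r_vv. Take dot products:
  L(u, v) = r_uu · N̂ = -7,
  M(u, v) = r_uv · N̂ = 0,
  N(u, v) = r_vv · N̂ = 0.
Evaluating at (u, v) = (0, -9/2):
  L = -7, M = 0, N = 0.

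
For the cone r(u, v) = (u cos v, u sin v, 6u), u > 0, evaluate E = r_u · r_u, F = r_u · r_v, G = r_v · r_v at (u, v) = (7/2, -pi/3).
E = 37;  F = 0;  G = 49/4

Partials: r_u = (cos(v), sin(v), 6), r_v = (-u*sin(v), u*cos(v), 0). As functions of (u, v):
  E = r_u · r_u = 37,
  F = r_u · r_v = 0,
  G = r_v · r_v = u^2.
Evaluating at (u, v) = (7/2, -pi/3): E = 37, F = 0, G = 49/4.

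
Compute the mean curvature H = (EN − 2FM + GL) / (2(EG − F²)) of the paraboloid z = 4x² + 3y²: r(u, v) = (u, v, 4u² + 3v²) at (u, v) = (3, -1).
H = 1879*sqrt(613)/375769

With E = 64*u^2 + 1, F = 48*u*v, G = 36*v^2 + 1, L = 8/sqrt(64*u^2 + 36*v^2 + 1), M = 0, N = 6/sqrt(64*u^2 + 36*v^2 + 1), assemble
  H = (EN − 2FM + GL) / (2(EG − F²)) = (192*u^2 + 144*v^2 + 7)/(64*u^2 + 36*v^2 + 1)^(3/2).
At (u, v) = (3, -1): H = 1879*sqrt(613)/375769.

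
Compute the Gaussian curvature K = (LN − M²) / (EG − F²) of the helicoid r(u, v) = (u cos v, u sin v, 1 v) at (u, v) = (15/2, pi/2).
K = -16/52441

Coefficients of the first fundamental form: E = 1, F = 0, G = u^2 + 1.
Coefficients of the second fundamental form: L = 0, M = -1/sqrt(u^2 + 1), N = 0.
Assemble K = (LN − M²)/(EG − F²) = -1/(u^2 + 1)^2. At (u, v) = (15/2, pi/2): K = -16/52441.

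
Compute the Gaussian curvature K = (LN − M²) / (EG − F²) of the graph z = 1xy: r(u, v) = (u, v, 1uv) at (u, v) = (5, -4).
K = -1/1764

Coefficients of the first fundamental form: E = v^2 + 1, F = u*v, G = u^2 + 1.
Coefficients of the second fundamental form: L = 0, M = 1/sqrt(u^2 + v^2 + 1), N = 0.
Assemble K = (LN − M²)/(EG − F²) = 1/((u^2*v^2 - (u^2 + 1)*(v^2 + 1))*(u^2 + v^2 + 1)). At (u, v) = (5, -4): K = -1/1764.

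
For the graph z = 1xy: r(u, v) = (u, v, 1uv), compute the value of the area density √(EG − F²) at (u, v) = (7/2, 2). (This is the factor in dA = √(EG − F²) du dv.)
√(EG − F²)|_{(7/2, 2)} = sqrt(69)/2

E = v^2 + 1, F = u*v, G = u^2 + 1, so EG − F² = u^2 + v^2 + 1. Taking the positive square root: √(EG − F²) = sqrt(u^2 + v^2 + 1). At (u, v) = (7/2, 2): sqrt(69)/2.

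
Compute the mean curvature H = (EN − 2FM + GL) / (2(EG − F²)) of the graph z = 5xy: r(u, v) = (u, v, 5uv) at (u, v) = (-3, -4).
H = -375*sqrt(626)/97969

With E = 25*v^2 + 1, F = 25*u*v, G = 25*u^2 + 1, L = 0, M = 5/sqrt(25*u^2 + 25*v^2 + 1), N = 0, assemble
  H = (EN − 2FM + GL) / (2(EG − F²)) = -125*u*v/(25*u^2 + 25*v^2 + 1)^(3/2).
At (u, v) = (-3, -4): H = -375*sqrt(626)/97969.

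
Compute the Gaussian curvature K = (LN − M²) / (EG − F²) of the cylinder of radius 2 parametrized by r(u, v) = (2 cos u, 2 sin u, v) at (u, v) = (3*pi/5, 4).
K = 0

Coefficients of the first fundamental form: E = 4, F = 0, G = 1.
Coefficients of the second fundamental form: L = -2, M = 0, N = 0.
Assemble K = (LN − M²)/(EG − F²) = 0. At (u, v) = (3*pi/5, 4): K = 0.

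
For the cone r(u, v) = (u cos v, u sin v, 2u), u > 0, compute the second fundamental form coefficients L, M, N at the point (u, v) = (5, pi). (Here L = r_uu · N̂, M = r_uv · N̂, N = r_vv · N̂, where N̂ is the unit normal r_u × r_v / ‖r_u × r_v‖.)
L = 0;  M = 0;  N = 2*sqrt(5)

Compute the unit normal N̂(u, v) = (-2*sqrt(5)*u*cos(v)/(5*Abs(u)), -2*sqrt(5)*u*sin(v)/(5*Abs(u)), sqrt(5)*u/(5*Abs(u))), and the second partials r_uu, r_uv, r_vv. Take dot products:
  L(u, v) = r_uu · N̂ = 0,
  M(u, v) = r_uv · N̂ = 0,
  N(u, v) = r_vv · N̂ = 2*sqrt(5)*u^2/(5*Abs(u)).
Evaluating at (u, v) = (5, pi):
  L = 0, M = 0, N = 2*sqrt(5).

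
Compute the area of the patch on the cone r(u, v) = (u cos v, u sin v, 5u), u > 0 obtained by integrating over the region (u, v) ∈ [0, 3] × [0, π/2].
Area = 9*sqrt(26)*pi/4

Area = ∫∫ √(EG − F²) du dv with √(EG − F²) = sqrt(26)*Abs(u). Integrating over [0, 3] × [0, π/2] gives 9*sqrt(26)*pi/4.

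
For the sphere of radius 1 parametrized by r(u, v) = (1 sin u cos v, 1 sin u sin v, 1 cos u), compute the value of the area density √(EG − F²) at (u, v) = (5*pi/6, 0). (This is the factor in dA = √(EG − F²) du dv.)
√(EG − F²)|_{(5*pi/6, 0)} = 1/2

E = 1, F = 0, G = sin(u)^2, so EG − F² = sin(u)^2. Taking the positive square root: √(EG − F²) = Abs(sin(u)). At (u, v) = (5*pi/6, 0): 1/2.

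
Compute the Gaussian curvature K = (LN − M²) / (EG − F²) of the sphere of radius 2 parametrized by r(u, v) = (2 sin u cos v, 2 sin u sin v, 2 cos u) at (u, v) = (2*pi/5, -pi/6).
K = 1/4

Coefficients of the first fundamental form: E = 4, F = 0, G = 4*sin(u)^2.
Coefficients of the second fundamental form: L = -2*sin(u)/Abs(sin(u)), M = 0, N = -2*sin(u)^3/Abs(sin(u)).
Assemble K = (LN − M²)/(EG − F²) = 1/4. At (u, v) = (2*pi/5, -pi/6): K = 1/4.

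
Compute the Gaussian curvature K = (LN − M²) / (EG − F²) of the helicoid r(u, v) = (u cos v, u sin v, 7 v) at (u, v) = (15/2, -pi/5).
K = -784/177241

Coefficients of the first fundamental form: E = 1, F = 0, G = u^2 + 49.
Coefficients of the second fundamental form: L = 0, M = -7/sqrt(u^2 + 49), N = 0.
Assemble K = (LN − M²)/(EG − F²) = -49/(u^2 + 49)^2. At (u, v) = (15/2, -pi/5): K = -784/177241.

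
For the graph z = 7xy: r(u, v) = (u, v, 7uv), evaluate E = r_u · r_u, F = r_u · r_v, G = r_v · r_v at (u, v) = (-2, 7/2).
E = 2405/4;  F = -343;  G = 197

Partials: r_u = (1, 0, 7*v), r_v = (0, 1, 7*u). As functions of (u, v):
  E = r_u · r_u = 49*v^2 + 1,
  F = r_u · r_v = 49*u*v,
  G = r_v · r_v = 49*u^2 + 1.
Evaluating at (u, v) = (-2, 7/2): E = 2405/4, F = -343, G = 197.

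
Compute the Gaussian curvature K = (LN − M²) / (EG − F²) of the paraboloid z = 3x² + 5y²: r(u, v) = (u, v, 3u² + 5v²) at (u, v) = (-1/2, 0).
K = 3/5

Coefficients of the first fundamental form: E = 36*u^2 + 1, F = 60*u*v, G = 100*v^2 + 1.
Coefficients of the second fundamental form: L = 6/sqrt(36*u^2 + 100*v^2 + 1), M = 0, N = 10/sqrt(36*u^2 + 100*v^2 + 1).
Assemble K = (LN − M²)/(EG − F²) = 60/(1296*u^4 + 7200*u^2*v^2 + 72*u^2 + 10000*v^4 + 200*v^2 + 1). At (u, v) = (-1/2, 0): K = 3/5.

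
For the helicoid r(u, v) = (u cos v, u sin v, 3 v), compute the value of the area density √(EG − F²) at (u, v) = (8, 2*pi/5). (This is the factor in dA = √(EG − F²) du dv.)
√(EG − F²)|_{(8, 2*pi/5)} = sqrt(73)

E = 1, F = 0, G = u^2 + 9, so EG − F² = u^2 + 9. Taking the positive square root: √(EG − F²) = sqrt(u^2 + 9). At (u, v) = (8, 2*pi/5): sqrt(73).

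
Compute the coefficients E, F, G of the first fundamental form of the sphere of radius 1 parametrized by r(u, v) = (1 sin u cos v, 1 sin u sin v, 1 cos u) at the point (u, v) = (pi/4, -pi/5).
E = 1;  F = 0;  G = 1/2

Partials: r_u = (cos(u)*cos(v), sin(v)*cos(u), -sin(u)), r_v = (-sin(u)*sin(v), sin(u)*cos(v), 0). As functions of (u, v):
  E = r_u · r_u = 1,
  F = r_u · r_v = 0,
  G = r_v · r_v = sin(u)^2.
Evaluating at (u, v) = (pi/4, -pi/5): E = 1, F = 0, G = 1/2.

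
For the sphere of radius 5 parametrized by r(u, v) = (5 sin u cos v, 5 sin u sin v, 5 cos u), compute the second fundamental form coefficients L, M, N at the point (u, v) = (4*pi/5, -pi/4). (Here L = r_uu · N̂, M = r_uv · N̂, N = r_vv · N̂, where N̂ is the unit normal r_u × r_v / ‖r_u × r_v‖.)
L = -5;  M = 0;  N = -25/8 + 5*sqrt(5)/8

Compute the unit normal N̂(u, v) = (sin(u)^2*cos(v)/Abs(sin(u)), sin(u)^2*sin(v)/Abs(sin(u)), sin(2*u)/(2*Abs(sin(u)))), and the second partials r_uu, r_uv, r_vv. Take dot products:
  L(u, v) = r_uu · N̂ = -5*sin(u)/Abs(sin(u)),
  M(u, v) = r_uv · N̂ = 0,
  N(u, v) = r_vv · N̂ = -5*sin(u)^3/Abs(sin(u)).
Evaluating at (u, v) = (4*pi/5, -pi/4):
  L = -5, M = 0, N = -25/8 + 5*sqrt(5)/8.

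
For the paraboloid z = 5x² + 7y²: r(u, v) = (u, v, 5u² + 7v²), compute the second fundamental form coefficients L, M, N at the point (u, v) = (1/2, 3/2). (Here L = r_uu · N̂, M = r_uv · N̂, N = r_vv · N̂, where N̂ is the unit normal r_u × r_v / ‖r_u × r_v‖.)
L = 10*sqrt(467)/467;  M = 0;  N = 14*sqrt(467)/467

Compute the unit normal N̂(u, v) = (-10*u/sqrt(100*u^2 + 196*v^2 + 1), -14*v/sqrt(100*u^2 + 196*v^2 + 1), 1/sqrt(100*u^2 + 196*v^2 + 1)), and the second partials r_uu, r_uv, r_vv. Take dot products:
  L(u, v) = r_uu · N̂ = 10/sqrt(100*u^2 + 196*v^2 + 1),
  M(u, v) = r_uv · N̂ = 0,
  N(u, v) = r_vv · N̂ = 14/sqrt(100*u^2 + 196*v^2 + 1).
Evaluating at (u, v) = (1/2, 3/2):
  L = 10*sqrt(467)/467, M = 0, N = 14*sqrt(467)/467.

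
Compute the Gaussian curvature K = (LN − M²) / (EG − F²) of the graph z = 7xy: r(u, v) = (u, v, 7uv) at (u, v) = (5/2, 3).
K = -784/8958049

Coefficients of the first fundamental form: E = 49*v^2 + 1, F = 49*u*v, G = 49*u^2 + 1.
Coefficients of the second fundamental form: L = 0, M = 7/sqrt(49*u^2 + 49*v^2 + 1), N = 0.
Assemble K = (LN − M²)/(EG − F²) = -49/(2401*u^4 + 4802*u^2*v^2 + 98*u^2 + 2401*v^4 + 98*v^2 + 1). At (u, v) = (5/2, 3): K = -784/8958049.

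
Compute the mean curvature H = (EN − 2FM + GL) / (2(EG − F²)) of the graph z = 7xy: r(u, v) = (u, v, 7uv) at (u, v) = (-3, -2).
H = -1029*sqrt(638)/203522

With E = 49*v^2 + 1, F = 49*u*v, G = 49*u^2 + 1, L = 0, M = 7/sqrt(49*u^2 + 49*v^2 + 1), N = 0, assemble
  H = (EN − 2FM + GL) / (2(EG − F²)) = -343*u*v/(49*u^2 + 49*v^2 + 1)^(3/2).
At (u, v) = (-3, -2): H = -1029*sqrt(638)/203522.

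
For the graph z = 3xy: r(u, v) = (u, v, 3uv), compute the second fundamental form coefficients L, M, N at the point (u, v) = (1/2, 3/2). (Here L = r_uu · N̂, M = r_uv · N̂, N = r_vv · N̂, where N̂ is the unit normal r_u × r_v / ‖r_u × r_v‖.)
L = 0;  M = 3*sqrt(94)/47;  N = 0

Compute the unit normal N̂(u, v) = (-3*v/sqrt(9*u^2 + 9*v^2 + 1), -3*u/sqrt(9*u^2 + 9*v^2 + 1), 1/sqrt(9*u^2 + 9*v^2 + 1)), and the second partials r_uu, r_uv, r_vv. Take dot products:
  L(u, v) = r_uu · N̂ = 0,
  M(u, v) = r_uv · N̂ = 3/sqrt(9*u^2 + 9*v^2 + 1),
  N(u, v) = r_vv · N̂ = 0.
Evaluating at (u, v) = (1/2, 3/2):
  L = 0, M = 3*sqrt(94)/47, N = 0.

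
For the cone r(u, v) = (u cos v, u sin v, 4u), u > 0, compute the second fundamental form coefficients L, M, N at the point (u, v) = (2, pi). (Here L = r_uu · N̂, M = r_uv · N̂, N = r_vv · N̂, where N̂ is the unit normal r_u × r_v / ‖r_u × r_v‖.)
L = 0;  M = 0;  N = 8*sqrt(17)/17

Compute the unit normal N̂(u, v) = (-4*sqrt(17)*u*cos(v)/(17*Abs(u)), -4*sqrt(17)*u*sin(v)/(17*Abs(u)), sqrt(17)*u/(17*Abs(u))), and the second partials r_uu, r_uv, r_vv. Take dot products:
  L(u, v) = r_uu · N̂ = 0,
  M(u, v) = r_uv · N̂ = 0,
  N(u, v) = r_vv · N̂ = 4*sqrt(17)*u^2/(17*Abs(u)).
Evaluating at (u, v) = (2, pi):
  L = 0, M = 0, N = 8*sqrt(17)/17.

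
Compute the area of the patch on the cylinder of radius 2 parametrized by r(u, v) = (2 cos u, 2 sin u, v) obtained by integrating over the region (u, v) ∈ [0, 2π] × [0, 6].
Area = 24*pi

Area = ∫∫ √(EG − F²) du dv with √(EG − F²) = 2. Integrating over [0, 2π] × [0, 6] gives 24*pi.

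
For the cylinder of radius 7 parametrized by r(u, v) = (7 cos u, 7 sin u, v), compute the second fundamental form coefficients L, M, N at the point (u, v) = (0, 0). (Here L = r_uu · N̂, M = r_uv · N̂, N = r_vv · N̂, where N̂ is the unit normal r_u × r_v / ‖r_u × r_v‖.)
L = -7;  M = 0;  N = 0

Compute the unit normal N̂(u, v) = (cos(u), sin(u), 0), and the second partials r_uu, r_uv, r_vv. Take dot products:
  L(u, v) = r_uu · N̂ = -7,
  M(u, v) = r_uv · N̂ = 0,
  N(u, v) = r_vv · N̂ = 0.
Evaluating at (u, v) = (0, 0):
  L = -7, M = 0, N = 0.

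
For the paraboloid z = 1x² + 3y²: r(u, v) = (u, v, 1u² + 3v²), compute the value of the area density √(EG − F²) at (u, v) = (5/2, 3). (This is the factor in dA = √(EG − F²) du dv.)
√(EG − F²)|_{(5/2, 3)} = 5*sqrt(14)

E = 4*u^2 + 1, F = 12*u*v, G = 36*v^2 + 1, so EG − F² = 4*u^2 + 36*v^2 + 1. Taking the positive square root: √(EG − F²) = sqrt(4*u^2 + 36*v^2 + 1). At (u, v) = (5/2, 3): 5*sqrt(14).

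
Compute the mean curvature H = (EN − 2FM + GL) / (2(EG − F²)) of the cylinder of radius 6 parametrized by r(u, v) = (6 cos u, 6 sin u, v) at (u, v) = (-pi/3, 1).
H = -1/12

With E = 36, F = 0, G = 1, L = -6, M = 0, N = 0, assemble
  H = (EN − 2FM + GL) / (2(EG − F²)) = -1/12.
At (u, v) = (-pi/3, 1): H = -1/12.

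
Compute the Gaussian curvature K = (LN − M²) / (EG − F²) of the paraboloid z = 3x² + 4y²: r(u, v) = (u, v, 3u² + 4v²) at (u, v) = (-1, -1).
K = 48/10201

Coefficients of the first fundamental form: E = 36*u^2 + 1, F = 48*u*v, G = 64*v^2 + 1.
Coefficients of the second fundamental form: L = 6/sqrt(36*u^2 + 64*v^2 + 1), M = 0, N = 8/sqrt(36*u^2 + 64*v^2 + 1).
Assemble K = (LN − M²)/(EG − F²) = 48/(1296*u^4 + 4608*u^2*v^2 + 72*u^2 + 4096*v^4 + 128*v^2 + 1). At (u, v) = (-1, -1): K = 48/10201.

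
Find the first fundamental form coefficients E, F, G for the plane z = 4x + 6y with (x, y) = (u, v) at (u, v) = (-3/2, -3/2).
E = 17;  F = 24;  G = 37

Partials: r_u = (1, 0, 4), r_v = (0, 1, 6). As functions of (u, v):
  E = r_u · r_u = 17,
  F = r_u · r_v = 24,
  G = r_v · r_v = 37.
Evaluating at (u, v) = (-3/2, -3/2): E = 17, F = 24, G = 37.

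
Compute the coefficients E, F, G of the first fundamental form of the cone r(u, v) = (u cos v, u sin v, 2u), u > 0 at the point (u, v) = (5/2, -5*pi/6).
E = 5;  F = 0;  G = 25/4

Partials: r_u = (cos(v), sin(v), 2), r_v = (-u*sin(v), u*cos(v), 0). As functions of (u, v):
  E = r_u · r_u = 5,
  F = r_u · r_v = 0,
  G = r_v · r_v = u^2.
Evaluating at (u, v) = (5/2, -5*pi/6): E = 5, F = 0, G = 25/4.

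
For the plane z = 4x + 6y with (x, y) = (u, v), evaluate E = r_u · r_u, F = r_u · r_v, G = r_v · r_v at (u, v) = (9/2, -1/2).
E = 17;  F = 24;  G = 37

Partials: r_u = (1, 0, 4), r_v = (0, 1, 6). As functions of (u, v):
  E = r_u · r_u = 17,
  F = r_u · r_v = 24,
  G = r_v · r_v = 37.
Evaluating at (u, v) = (9/2, -1/2): E = 17, F = 24, G = 37.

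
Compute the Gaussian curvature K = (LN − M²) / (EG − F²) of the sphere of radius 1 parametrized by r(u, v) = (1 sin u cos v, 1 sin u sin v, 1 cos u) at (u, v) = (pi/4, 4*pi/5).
K = 1

Coefficients of the first fundamental form: E = 1, F = 0, G = sin(u)^2.
Coefficients of the second fundamental form: L = -sin(u)/Abs(sin(u)), M = 0, N = -sin(u)^3/Abs(sin(u)).
Assemble K = (LN − M²)/(EG − F²) = 1. At (u, v) = (pi/4, 4*pi/5): K = 1.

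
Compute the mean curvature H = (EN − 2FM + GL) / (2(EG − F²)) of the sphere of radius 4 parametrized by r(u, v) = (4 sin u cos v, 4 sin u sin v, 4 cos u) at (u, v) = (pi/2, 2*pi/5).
H = -1/4

With E = 16, F = 0, G = 16*sin(u)^2, L = -4*sin(u)/Abs(sin(u)), M = 0, N = -4*sin(u)^3/Abs(sin(u)), assemble
  H = (EN − 2FM + GL) / (2(EG − F²)) = -sin(u)/(4*Abs(sin(u))).
At (u, v) = (pi/2, 2*pi/5): H = -1/4.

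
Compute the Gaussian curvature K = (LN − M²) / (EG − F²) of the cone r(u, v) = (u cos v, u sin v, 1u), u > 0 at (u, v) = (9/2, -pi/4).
K = 0

Coefficients of the first fundamental form: E = 2, F = 0, G = u^2.
Coefficients of the second fundamental form: L = 0, M = 0, N = sqrt(2)*u^2/(2*Abs(u)).
Assemble K = (LN − M²)/(EG − F²) = 0. At (u, v) = (9/2, -pi/4): K = 0.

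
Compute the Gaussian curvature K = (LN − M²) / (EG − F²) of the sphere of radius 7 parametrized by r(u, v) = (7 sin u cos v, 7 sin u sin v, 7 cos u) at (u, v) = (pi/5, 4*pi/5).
K = 1/49

Coefficients of the first fundamental form: E = 49, F = 0, G = 49*sin(u)^2.
Coefficients of the second fundamental form: L = -7*sin(u)/Abs(sin(u)), M = 0, N = -7*sin(u)^3/Abs(sin(u)).
Assemble K = (LN − M²)/(EG − F²) = 1/49. At (u, v) = (pi/5, 4*pi/5): K = 1/49.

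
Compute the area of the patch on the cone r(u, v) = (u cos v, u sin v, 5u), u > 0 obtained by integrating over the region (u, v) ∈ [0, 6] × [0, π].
Area = 18*sqrt(26)*pi

Area = ∫∫ √(EG − F²) du dv with √(EG − F²) = sqrt(26)*Abs(u). Integrating over [0, 6] × [0, π] gives 18*sqrt(26)*pi.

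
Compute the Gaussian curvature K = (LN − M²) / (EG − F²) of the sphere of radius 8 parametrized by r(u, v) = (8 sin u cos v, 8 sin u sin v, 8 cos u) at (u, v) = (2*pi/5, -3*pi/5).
K = 1/64

Coefficients of the first fundamental form: E = 64, F = 0, G = 64*sin(u)^2.
Coefficients of the second fundamental form: L = -8*sin(u)/Abs(sin(u)), M = 0, N = -8*sin(u)^3/Abs(sin(u)).
Assemble K = (LN − M²)/(EG − F²) = 1/64. At (u, v) = (2*pi/5, -3*pi/5): K = 1/64.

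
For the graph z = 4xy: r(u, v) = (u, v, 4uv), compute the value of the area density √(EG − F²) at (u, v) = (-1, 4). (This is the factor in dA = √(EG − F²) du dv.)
√(EG − F²)|_{(-1, 4)} = sqrt(273)

E = 16*v^2 + 1, F = 16*u*v, G = 16*u^2 + 1, so EG − F² = 16*u^2 + 16*v^2 + 1. Taking the positive square root: √(EG − F²) = sqrt(16*u^2 + 16*v^2 + 1). At (u, v) = (-1, 4): sqrt(273).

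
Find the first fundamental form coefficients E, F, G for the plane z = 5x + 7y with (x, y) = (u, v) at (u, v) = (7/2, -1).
E = 26;  F = 35;  G = 50

Partials: r_u = (1, 0, 5), r_v = (0, 1, 7). As functions of (u, v):
  E = r_u · r_u = 26,
  F = r_u · r_v = 35,
  G = r_v · r_v = 50.
Evaluating at (u, v) = (7/2, -1): E = 26, F = 35, G = 50.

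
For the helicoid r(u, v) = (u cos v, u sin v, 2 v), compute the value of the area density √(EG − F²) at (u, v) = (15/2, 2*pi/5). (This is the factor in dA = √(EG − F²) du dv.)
√(EG − F²)|_{(15/2, 2*pi/5)} = sqrt(241)/2

E = 1, F = 0, G = u^2 + 4, so EG − F² = u^2 + 4. Taking the positive square root: √(EG − F²) = sqrt(u^2 + 4). At (u, v) = (15/2, 2*pi/5): sqrt(241)/2.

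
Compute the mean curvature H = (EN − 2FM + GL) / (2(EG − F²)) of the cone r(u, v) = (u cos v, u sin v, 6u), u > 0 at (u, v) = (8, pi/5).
H = 3*sqrt(37)/296

With E = 37, F = 0, G = u^2, L = 0, M = 0, N = 6*sqrt(37)*u^2/(37*Abs(u)), assemble
  H = (EN − 2FM + GL) / (2(EG − F²)) = 3*sqrt(37)/(37*Abs(u)).
At (u, v) = (8, pi/5): H = 3*sqrt(37)/296.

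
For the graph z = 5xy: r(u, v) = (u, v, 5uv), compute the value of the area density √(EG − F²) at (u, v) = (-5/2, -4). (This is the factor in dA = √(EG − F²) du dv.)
√(EG − F²)|_{(-5/2, -4)} = sqrt(2229)/2

E = 25*v^2 + 1, F = 25*u*v, G = 25*u^2 + 1, so EG − F² = 25*u^2 + 25*v^2 + 1. Taking the positive square root: √(EG − F²) = sqrt(25*u^2 + 25*v^2 + 1). At (u, v) = (-5/2, -4): sqrt(2229)/2.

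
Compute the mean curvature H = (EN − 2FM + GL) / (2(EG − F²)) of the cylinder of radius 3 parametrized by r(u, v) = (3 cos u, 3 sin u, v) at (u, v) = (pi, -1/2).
H = -1/6

With E = 9, F = 0, G = 1, L = -3, M = 0, N = 0, assemble
  H = (EN − 2FM + GL) / (2(EG − F²)) = -1/6.
At (u, v) = (pi, -1/2): H = -1/6.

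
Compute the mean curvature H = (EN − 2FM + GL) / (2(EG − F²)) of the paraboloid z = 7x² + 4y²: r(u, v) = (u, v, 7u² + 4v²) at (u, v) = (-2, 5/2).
H = 5947*sqrt(1185)/1404225

With E = 196*u^2 + 1, F = 112*u*v, G = 64*v^2 + 1, L = 14/sqrt(196*u^2 + 64*v^2 + 1), M = 0, N = 8/sqrt(196*u^2 + 64*v^2 + 1), assemble
  H = (EN − 2FM + GL) / (2(EG − F²)) = (784*u^2 + 448*v^2 + 11)/(196*u^2 + 64*v^2 + 1)^(3/2).
At (u, v) = (-2, 5/2): H = 5947*sqrt(1185)/1404225.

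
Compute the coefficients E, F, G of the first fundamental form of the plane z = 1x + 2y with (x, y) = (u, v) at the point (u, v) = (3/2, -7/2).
E = 2;  F = 2;  G = 5

Partials: r_u = (1, 0, 1), r_v = (0, 1, 2). As functions of (u, v):
  E = r_u · r_u = 2,
  F = r_u · r_v = 2,
  G = r_v · r_v = 5.
Evaluating at (u, v) = (3/2, -7/2): E = 2, F = 2, G = 5.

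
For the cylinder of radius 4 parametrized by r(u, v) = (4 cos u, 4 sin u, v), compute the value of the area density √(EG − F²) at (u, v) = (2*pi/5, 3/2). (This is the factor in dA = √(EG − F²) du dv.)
√(EG − F²)|_{(2*pi/5, 3/2)} = 4

E = 16, F = 0, G = 1, so EG − F² = 16. Taking the positive square root: √(EG − F²) = 4. At (u, v) = (2*pi/5, 3/2): 4.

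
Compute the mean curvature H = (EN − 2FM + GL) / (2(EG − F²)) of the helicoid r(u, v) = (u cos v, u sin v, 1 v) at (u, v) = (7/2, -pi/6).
H = 0

With E = 1, F = 0, G = u^2 + 1, L = 0, M = -1/sqrt(u^2 + 1), N = 0, assemble
  H = (EN − 2FM + GL) / (2(EG − F²)) = 0.
At (u, v) = (7/2, -pi/6): H = 0.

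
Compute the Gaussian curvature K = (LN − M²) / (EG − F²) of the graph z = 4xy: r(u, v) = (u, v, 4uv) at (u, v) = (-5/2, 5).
K = -16/251001

Coefficients of the first fundamental form: E = 16*v^2 + 1, F = 16*u*v, G = 16*u^2 + 1.
Coefficients of the second fundamental form: L = 0, M = 4/sqrt(16*u^2 + 16*v^2 + 1), N = 0.
Assemble K = (LN − M²)/(EG − F²) = -16/(256*u^4 + 512*u^2*v^2 + 32*u^2 + 256*v^4 + 32*v^2 + 1). At (u, v) = (-5/2, 5): K = -16/251001.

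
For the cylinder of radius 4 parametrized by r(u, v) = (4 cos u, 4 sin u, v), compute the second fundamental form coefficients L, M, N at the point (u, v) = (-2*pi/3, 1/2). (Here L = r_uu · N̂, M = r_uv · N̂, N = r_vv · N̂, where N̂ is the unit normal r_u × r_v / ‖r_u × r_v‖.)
L = -4;  M = 0;  N = 0

Compute the unit normal N̂(u, v) = (cos(u), sin(u), 0), and the second partials r_uu, r_uv, r_vv. Take dot products:
  L(u, v) = r_uu · N̂ = -4,
  M(u, v) = r_uv · N̂ = 0,
  N(u, v) = r_vv · N̂ = 0.
Evaluating at (u, v) = (-2*pi/3, 1/2):
  L = -4, M = 0, N = 0.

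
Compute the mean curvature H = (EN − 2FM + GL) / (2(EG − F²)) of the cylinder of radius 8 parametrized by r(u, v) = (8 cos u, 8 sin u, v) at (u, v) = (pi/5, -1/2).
H = -1/16

With E = 64, F = 0, G = 1, L = -8, M = 0, N = 0, assemble
  H = (EN − 2FM + GL) / (2(EG − F²)) = -1/16.
At (u, v) = (pi/5, -1/2): H = -1/16.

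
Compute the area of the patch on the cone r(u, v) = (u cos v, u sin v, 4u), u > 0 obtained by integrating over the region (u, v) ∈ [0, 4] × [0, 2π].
Area = 16*sqrt(17)*pi

Area = ∫∫ √(EG − F²) du dv with √(EG − F²) = sqrt(17)*Abs(u). Integrating over [0, 4] × [0, 2π] gives 16*sqrt(17)*pi.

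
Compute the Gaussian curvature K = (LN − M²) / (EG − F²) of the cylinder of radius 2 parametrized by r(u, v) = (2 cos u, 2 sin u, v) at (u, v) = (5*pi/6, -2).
K = 0

Coefficients of the first fundamental form: E = 4, F = 0, G = 1.
Coefficients of the second fundamental form: L = -2, M = 0, N = 0.
Assemble K = (LN − M²)/(EG − F²) = 0. At (u, v) = (5*pi/6, -2): K = 0.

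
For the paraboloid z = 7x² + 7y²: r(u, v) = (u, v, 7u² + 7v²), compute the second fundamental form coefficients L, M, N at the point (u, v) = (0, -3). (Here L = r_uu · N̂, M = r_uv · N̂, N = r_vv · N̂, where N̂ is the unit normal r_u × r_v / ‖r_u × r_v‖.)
L = 14*sqrt(1765)/1765;  M = 0;  N = 14*sqrt(1765)/1765

Compute the unit normal N̂(u, v) = (-14*u/sqrt(196*u^2 + 196*v^2 + 1), -14*v/sqrt(196*u^2 + 196*v^2 + 1), 1/sqrt(196*u^2 + 196*v^2 + 1)), and the second partials r_uu, r_uv, r_vv. Take dot products:
  L(u, v) = r_uu · N̂ = 14/sqrt(196*u^2 + 196*v^2 + 1),
  M(u, v) = r_uv · N̂ = 0,
  N(u, v) = r_vv · N̂ = 14/sqrt(196*u^2 + 196*v^2 + 1).
Evaluating at (u, v) = (0, -3):
  L = 14*sqrt(1765)/1765, M = 0, N = 14*sqrt(1765)/1765.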